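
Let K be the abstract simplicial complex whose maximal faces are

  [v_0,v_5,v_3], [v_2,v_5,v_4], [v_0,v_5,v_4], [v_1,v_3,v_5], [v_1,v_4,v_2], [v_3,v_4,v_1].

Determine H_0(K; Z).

K has 6 vertices, 12 edges, 6 triangles.
rank ∂_0 = 0, rank ∂_1 = 5 ⇒ b_0 = 6 − 0 − 5 = 1; all invariant factors of ∂_1 are 1 so no torsion. So H_0 = Z.

H_0 ≅ Z.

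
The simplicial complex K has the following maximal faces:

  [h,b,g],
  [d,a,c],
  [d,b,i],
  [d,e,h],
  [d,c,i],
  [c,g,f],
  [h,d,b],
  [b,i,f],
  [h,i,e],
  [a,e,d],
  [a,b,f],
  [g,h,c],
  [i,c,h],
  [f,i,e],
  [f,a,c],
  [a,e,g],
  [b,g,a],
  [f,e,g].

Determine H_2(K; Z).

Order the vertices as a < b < c < d < e < f < g < h < i. Listing each simplex with vertices in this order, K has dimension 2 with simplices:

  0-simplices (9): a, b, c, d, e, f, g, h, i
  1-simplices (27): ab, ac, ad, ae, af, ag, bd, bf, bg, bh, bi, cd, cf, cg, ch, ci, de, dh, di, ef, eg, eh, ei, fg, fi, gh, hi
  2-simplices (18): abf, abg, acd, acf, ade, aeg, bdh, bdi, bfi, bgh, cdi, cfg, cgh, chi, deh, efg, efi, ehi

Hence C_0 ≅ Z^9, C_1 ≅ Z^27, C_2 ≅ Z^18.

∂_1: C_1 → C_0 is given by ∂[p,q] = [q] − [p].
The resulting 9×27 matrix has rank 8, and its Smith normal form has invariant factors (1,1,1,1,1,1,1,1).

Boundary ∂_2: C_2 → C_1 maps a triangle to the signed sum of its edges. For instance
  ∂efg = fg − eg + ef,
  ∂deh = eh − dh + de.
This gives a 27×18 integer matrix of rank 18; reducing to Smith normal form yields diagonal entries (1,1,1,1,1,1,1,1,1,1,1,1,1,1,1,1,1,2).

Computing H_k = (kernel of ∂_k) / (image of ∂_{k+1}):

  H_2: rank ker ∂_2 − rank ∂_3 = (18 − 18) − 0 = 0, and there is no ∂_3, so H_2 ≅ 0.

(K is a triangulation of the Klein bottle.)

H_2 ≅ 0.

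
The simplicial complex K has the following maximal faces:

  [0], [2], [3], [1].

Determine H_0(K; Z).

H_0 ≅ Z^4.

Fix the vertex order 0 < 1 < 2 < 3 and write every simplex with vertices in increasing order. Then dim K = 0 and the simplices of K are:

  0-simplices (4): [0], [1], [2], [3]

Hence C_0 ≅ Z^4.

From H_k ≅ ker(∂_k) / im(∂_{k+1}) we obtain:

  H_0: rank C_0 − rank ∂_1 = 4 − 0 = 4, and there is no ∂_1, so H_0 = Z^4.

(K is a triangulation of a set of 4 points.)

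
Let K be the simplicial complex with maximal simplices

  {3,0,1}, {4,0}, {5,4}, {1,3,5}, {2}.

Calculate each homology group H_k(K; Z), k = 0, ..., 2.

K has 6 vertices, 7 edges, 2 triangles.
rank ∂_0 = 0, rank ∂_1 = 4 ⇒ b_0 = 6 − 0 − 4 = 2; all invariant factors of ∂_1 are 1 so no torsion. So H_0 ≅ Z^2.
rank ∂_1 = 4, rank ∂_2 = 2 ⇒ b_1 = 7 − 4 − 2 = 1; all invariant factors of ∂_2 are 1 so no torsion. So H_1 ≅ Z.
rank ∂_2 = 2, rank ∂_3 = 0 ⇒ b_2 = 2 − 2 − 0 = 0. So H_2 ≅ 0.

H_0 = Z^2,  H_1 = Z,  H_2 = 0.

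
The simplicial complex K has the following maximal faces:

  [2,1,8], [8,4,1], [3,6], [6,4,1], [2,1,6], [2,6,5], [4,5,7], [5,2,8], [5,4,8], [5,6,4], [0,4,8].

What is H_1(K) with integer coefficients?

H_1 = 0.

Take the total order 0 < 1 < 2 < 3 < 4 < 5 < 6 < 7 < 8 on the vertex set. Then K (dimension 2) consists of the simplices:

  0-simplices (9): [0], [1], [2], [3], [4], [5], [6], [7], [8]
  1-simplices (17): [0,4], [0,8], [1,2], [1,4], [1,6], [1,8], [2,5], [2,6], [2,8], [3,6], [4,5], [4,6], [4,7], [4,8], [5,6], [5,7], [5,8]
  2-simplices (10): [0,4,8], [1,2,6], [1,2,8], [1,4,6], [1,4,8], [2,5,6], [2,5,8], [4,5,6], [4,5,7], [4,5,8]

so the chain groups are C_0 ≅ Z^9, C_1 ≅ Z^17, C_2 ≅ Z^10.

Boundary ∂_1: C_1 → C_0 sends each edge [p,q] (with p < q) to q − p. For instance
  ∂[2,5] = [5] − [2].
The resulting 9×17 matrix has rank 8, and its Smith normal form has invariant factors (1,1,1,1,1,1,1,1).

∂_2: C_2 → C_1 sends each 2-simplex [p,q,r] to [q,r] − [p,r] + [p,q]. For instance
  ∂[0,4,8] = [4,8] − [0,8] + [0,4],
  ∂[2,5,8] = [5,8] − [2,8] + [2,5].
The resulting 17×10 matrix has rank 9, and its Smith normal form has invariant factors (1,1,1,1,1,1,1,1,1).

Computing H_k = (kernel of ∂_k) / (image of ∂_{k+1}):

  H_1: rank ker ∂_1 − rank ∂_2 = (17 − 8) − 9 = 0, and the invariant factors of ∂_2 are all 1, so H_1 ≅ 0.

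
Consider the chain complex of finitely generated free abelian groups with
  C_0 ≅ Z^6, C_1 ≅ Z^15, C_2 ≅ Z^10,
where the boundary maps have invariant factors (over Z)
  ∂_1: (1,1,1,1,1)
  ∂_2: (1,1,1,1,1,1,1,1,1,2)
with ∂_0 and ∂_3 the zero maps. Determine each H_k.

H_0 ≅ Z,  H_1 ≅ Z/2,  H_2 = 0.

H_0: b_0 = 6 − 0 − 5 = 1; torsion from ∂_1 factors > 1: none. So H_0 ≅ Z.
H_1: b_1 = 15 − 5 − 10 = 0; torsion from ∂_2 factors > 1: [2]. So H_1 ≅ Z/2.
H_2: b_2 = 10 − 10 − 0 = 0; torsion from ∂_3 factors > 1: none. So H_2 ≅ 0.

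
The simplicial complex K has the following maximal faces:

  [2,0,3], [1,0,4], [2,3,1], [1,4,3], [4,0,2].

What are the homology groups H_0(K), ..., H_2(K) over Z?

Fix the vertex order 0 < 1 < 2 < 3 < 4 and write every simplex with vertices in increasing order. Then dim K = 2 and the simplices of K are:

  0-simplices (5): [0], [1], [2], [3], [4]
  1-simplices (10): [0,1], [0,2], [0,3], [0,4], [1,2], [1,3], [1,4], [2,3], [2,4], [3,4]
  2-simplices (5): [0,1,4], [0,2,3], [0,2,4], [1,2,3], [1,3,4]

Hence C_0 ≅ Z^5, C_1 ≅ Z^10, C_2 ≅ Z^5.

∂_1: C_1 → C_0 is given by ∂[p,q] = [q] − [p].
This gives a 5×10 integer matrix of rank 4; reducing to Smith normal form yields diagonal entries (1,1,1,1).

The boundary map ∂_2: C_2 → C_1 sends each 2-simplex [p,q,r] to [q,r] − [p,r] + [p,q]. For instance
  ∂[0,1,4] = [1,4] − [0,4] + [0,1],
  ∂[0,2,4] = [2,4] − [0,4] + [0,2].
This gives a 10×5 integer matrix of rank 5; reducing to Smith normal form yields diagonal entries (1,1,1,1,1).

Now H_k = ker ∂_k / im ∂_{k+1}, so:

  H_0: rank C_0 − rank ∂_1 = 5 − 4 = 1, and the invariant factors of ∂_1 are all 1, so H_0 = Z.
  H_1: rank ker ∂_1 − rank ∂_2 = (10 − 4) − 5 = 1, and the invariant factors of ∂_2 are all 1, so H_1 = Z.
  H_2: rank ker ∂_2 − rank ∂_3 = (5 − 5) − 0 = 0, and there is no ∂_3, so H_2 = 0.

H_0 ≅ Z,  H_1 ≅ Z,  H_2 = 0.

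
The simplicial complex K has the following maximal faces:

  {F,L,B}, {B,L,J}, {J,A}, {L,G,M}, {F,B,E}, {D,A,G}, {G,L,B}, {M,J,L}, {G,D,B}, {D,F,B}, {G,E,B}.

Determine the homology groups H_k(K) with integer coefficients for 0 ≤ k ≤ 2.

H_0 = Z,  H_1 = Z,  H_2 = 0.

Take the total order A < B < D < E < F < G < J < L < M on the vertex set. Then K (dimension 2) consists of the simplices:

  0-simplices (9): A, B, D, E, F, G, J, L, M
  1-simplices (19): AD, AG, AJ, BD, BE, BF, BG, BJ, BL, DF, DG, EF, EG, FL, GL, GM, JL, JM, LM
  2-simplices (10): ADG, BDF, BDG, BEF, BEG, BFL, BGL, BJL, GLM, JLM

giving chain groups C_0 ≅ Z^9, C_1 ≅ Z^19, C_2 ≅ Z^10.

The boundary map ∂_1: C_1 → C_0 sends each edge [p,q] (with p < q) to q − p. For instance
  ∂BJ = J − B.
The resulting 9×19 matrix has rank 8, and its Smith normal form has invariant factors (1,1,1,1,1,1,1,1).

∂_2: C_2 → C_1 maps a triangle to the signed sum of its edges. For instance
  ∂BGL = GL − BL + BG,
  ∂BFL = FL − BL + BF.
The 19×10 boundary matrix has rank 10 and Smith normal form diag(1,1,1,1,1,1,1,1,1,1).

From H_k ≅ ker(∂_k) / im(∂_{k+1}) we obtain:

  H_0: rank C_0 − rank ∂_1 = 9 − 8 = 1, and the invariant factors of ∂_1 are all 1, so H_0 ≅ Z.
  H_1: rank ker ∂_1 − rank ∂_2 = (19 − 8) − 10 = 1, and the invariant factors of ∂_2 are all 1, so H_1 ≅ Z.
  H_2: rank ker ∂_2 − rank ∂_3 = (10 − 10) − 0 = 0, and there is no ∂_3, so H_2 ≅ 0.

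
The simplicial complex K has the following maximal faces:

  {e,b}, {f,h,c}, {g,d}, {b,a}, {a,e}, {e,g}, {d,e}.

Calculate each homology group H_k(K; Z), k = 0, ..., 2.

H_0 ≅ Z^2,  H_1 ≅ Z^2,  H_2 = 0.

Order the vertices as a < b < c < d < e < f < g < h. Listing each simplex with vertices in this order, K has dimension 2 with simplices:

  0-simplices (8): a, b, c, d, e, f, g, h
  1-simplices (9): ab, ae, be, cf, ch, de, dg, eg, fh
  2-simplices (1): cfh

giving chain groups C_0 ≅ Z^8, C_1 ≅ Z^9, C_2 ≅ Z^1.

The boundary map ∂_1: C_1 → C_0 sends each edge [p,q] (with p < q) to q − p. For instance
  ∂be = e − b.
The resulting 8×9 matrix has rank 6, and its Smith normal form has invariant factors (1,1,1,1,1,1).

The boundary map ∂_2: C_2 → C_1 sends each 2-simplex [p,q,r] to [q,r] − [p,r] + [p,q]. For instance
  ∂cfh = fh − ch + cf.
The 9×1 boundary matrix has rank 1 and Smith normal form diag(1).

Reading off H_k = ker ∂_k / im ∂_{k+1}:

  H_0: rank C_0 − rank ∂_1 = 8 − 6 = 2, and the invariant factors of ∂_1 are all 1, so H_0 ≅ Z^2.
  H_1: rank ker ∂_1 − rank ∂_2 = (9 − 6) − 1 = 2, and the invariant factors of ∂_2 are all 1, so H_1 ≅ Z^2.
  H_2: rank ker ∂_2 − rank ∂_3 = (1 − 1) − 0 = 0, and there is no ∂_3, so H_2 ≅ 0.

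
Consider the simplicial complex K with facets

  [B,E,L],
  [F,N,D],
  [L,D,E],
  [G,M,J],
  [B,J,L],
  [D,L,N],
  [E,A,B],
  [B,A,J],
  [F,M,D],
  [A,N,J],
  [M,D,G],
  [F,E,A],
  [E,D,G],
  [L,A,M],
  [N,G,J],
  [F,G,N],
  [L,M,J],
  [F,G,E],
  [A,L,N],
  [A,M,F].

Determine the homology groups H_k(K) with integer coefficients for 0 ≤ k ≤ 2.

H_0 = Z,  H_1 = Z ⊕ Z/2,  H_2 = 0.

Order the vertices as A < B < D < E < F < G < J < L < M < N. Listing each simplex with vertices in this order, K has dimension 2 with simplices:

  0-simplices (10): A, B, D, E, F, G, J, L, M, N
  1-simplices (30): AB, AE, AF, AJ, AL, AM, AN, BE, BJ, BL, DE, DF, DG, DL, DM, DN, EF, EG, EL, FG, FM, FN, GJ, GM, GN, JL, JM, JN, LM, LN
  2-simplices (20): ABE, ABJ, AEF, AFM, AJN, ALM, ALN, BEL, BJL, DEG, DEL, DFM, DFN, DGM, DLN, EFG, FGN, GJM, GJN, JLM

giving chain groups C_0 ≅ Z^10, C_1 ≅ Z^30, C_2 ≅ Z^20.

∂_1: C_1 → C_0 maps an edge to its endpoints' difference, ∂[p,q] = q − p.
The resulting 10×30 matrix has rank 9, and its Smith normal form has invariant factors (1,1,1,1,1,1,1,1,1).

The boundary map ∂_2: C_2 → C_1 sends each 2-simplex [p,q,r] to [q,r] − [p,r] + [p,q]. For instance
  ∂FGN = GN − FN + FG,
  ∂ABJ = BJ − AJ + AB.
This gives a 30×20 integer matrix of rank 20; reducing to Smith normal form yields diagonal entries (1,1,1,1,1,1,1,1,1,1,1,1,1,1,1,1,1,1,1,2).

Reading off H_k = ker ∂_k / im ∂_{k+1}:

  H_0: rank C_0 − rank ∂_1 = 10 − 9 = 1, and the invariant factors of ∂_1 are all 1, so H_0 = Z.
  H_1: rank ker ∂_1 − rank ∂_2 = (30 − 9) − 20 = 1, and ∂_2 has invariant factor 2 > 1, so H_1 = Z ⊕ Z/2.
  H_2: rank ker ∂_2 − rank ∂_3 = (20 − 20) − 0 = 0, and there is no ∂_3, so H_2 = 0.

As a check, the Euler characteristic is 10 − 30 + 20 = 0, which agrees with 1 − 1 + 0 = 0.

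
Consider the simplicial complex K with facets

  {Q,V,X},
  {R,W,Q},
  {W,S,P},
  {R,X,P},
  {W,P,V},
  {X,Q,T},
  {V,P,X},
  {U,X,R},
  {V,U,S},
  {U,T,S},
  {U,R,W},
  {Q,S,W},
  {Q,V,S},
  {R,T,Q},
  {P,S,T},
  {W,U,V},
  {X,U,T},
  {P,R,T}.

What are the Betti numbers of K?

K has 9 vertices, 27 edges, 18 triangles.
rank ∂_0 = 0, rank ∂_1 = 8 ⇒ b_0 = 9 − 0 − 8 = 1; all invariant factors of ∂_1 are 1 so no torsion. So H_0 ≅ Z.
rank ∂_1 = 8, rank ∂_2 = 18 ⇒ b_1 = 27 − 8 − 18 = 1; ∂_2 has invariant factor(s) [2] giving torsion. So H_1 ≅ Z ⊕ Z_2.
rank ∂_2 = 18, rank ∂_3 = 0 ⇒ b_2 = 18 − 18 − 0 = 0. So H_2 ≅ 0.

b_0 = 1, b_1 = 1, b_2 = 0.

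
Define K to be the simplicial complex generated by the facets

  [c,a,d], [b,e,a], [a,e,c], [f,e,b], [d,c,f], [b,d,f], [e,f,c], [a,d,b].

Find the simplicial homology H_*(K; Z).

Take the total order a < b < c < d < e < f on the vertex set. Then K (dimension 2) consists of the simplices:

  0-simplices (6): a, b, c, d, e, f
  1-simplices (12): ab, ac, ad, ae, bd, be, bf, cd, ce, cf, df, ef
  2-simplices (8): abd, abe, acd, ace, bdf, bef, cdf, cef

giving chain groups C_0 ≅ Z^6, C_1 ≅ Z^12, C_2 ≅ Z^8.

The boundary map ∂_1: C_1 → C_0 sends each edge [p,q] (with p < q) to q − p. For instance
  ∂be = e − b.
The resulting 6×12 matrix has rank 5, and its Smith normal form has invariant factors (1,1,1,1,1).

∂_2: C_2 → C_1 sends each 2-simplex [p,q,r] to [q,r] − [p,r] + [p,q]. For instance
  ∂cef = ef − cf + ce,
  ∂bef = ef − bf + be.
The resulting 12×8 matrix has rank 7, and its Smith normal form has invariant factors (1,1,1,1,1,1,1).

Now H_k = ker ∂_k / im ∂_{k+1}, so:

  H_0: rank C_0 − rank ∂_1 = 6 − 5 = 1, and the invariant factors of ∂_1 are all 1, so H_0 ≅ Z.
  H_1: rank ker ∂_1 − rank ∂_2 = (12 − 5) − 7 = 0, and the invariant factors of ∂_2 are all 1, so H_1 ≅ 0.
  H_2: rank ker ∂_2 − rank ∂_3 = (8 − 7) − 0 = 1, and there is no ∂_3, so H_2 ≅ Z.

H_0 ≅ Z,  H_1 = 0,  H_2 ≅ Z.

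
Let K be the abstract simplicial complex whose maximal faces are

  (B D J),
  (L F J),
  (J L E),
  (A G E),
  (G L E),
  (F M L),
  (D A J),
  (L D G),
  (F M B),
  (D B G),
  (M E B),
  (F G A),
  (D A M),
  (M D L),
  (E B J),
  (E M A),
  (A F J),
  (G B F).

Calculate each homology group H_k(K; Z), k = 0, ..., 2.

H_0 ≅ Z,  H_1 ≅ Z^2,  H_2 ≅ Z.

We work with the vertex ordering A < B < D < E < F < G < J < L < M. The simplices of K, each written with vertices in increasing order, are:

  0-simplices (9): A, B, D, E, F, G, J, L, M
  1-simplices (27): AD, AE, AF, AG, AJ, AM, BD, BE, BF, BG, BJ, BM, DG, DJ, DL, DM, EG, EJ, EL, EM, FG, FJ, FL, FM, GL, JL, LM
  2-simplices (18): ADJ, ADM, AEG, AEM, AFG, AFJ, BDG, BDJ, BEJ, BEM, BFG, BFM, DGL, DLM, EGL, EJL, FJL, FLM

giving chain groups C_0 ≅ Z^9, C_1 ≅ Z^27, C_2 ≅ Z^18.

∂_1: C_1 → C_0 maps an edge to its endpoints' difference, ∂[p,q] = q − p.
As a 9×27 matrix over Z this has rank 8, with invariant factors (1,1,1,1,1,1,1,1).

Boundary ∂_2: C_2 → C_1 sends each 2-simplex [p,q,r] to [q,r] − [p,r] + [p,q]. For instance
  ∂EJL = JL − EL + EJ,
  ∂AEM = EM − AM + AE.
The resulting 27×18 matrix has rank 17, and its Smith normal form has invariant factors (1,1,1,1,1,1,1,1,1,1,1,1,1,1,1,1,1).

From H_k ≅ ker(∂_k) / im(∂_{k+1}) we obtain:

  H_0: rank C_0 − rank ∂_1 = 9 − 8 = 1, and the invariant factors of ∂_1 are all 1, so H_0 = Z.
  H_1: rank ker ∂_1 − rank ∂_2 = (27 − 8) − 17 = 2, and the invariant factors of ∂_2 are all 1, so H_1 = Z^2.
  H_2: rank ker ∂_2 − rank ∂_3 = (18 − 17) − 0 = 1, and there is no ∂_3, so H_2 = Z.

As a check, the Euler characteristic is 9 − 27 + 18 = 0, which agrees with 1 − 2 + 1 = 0.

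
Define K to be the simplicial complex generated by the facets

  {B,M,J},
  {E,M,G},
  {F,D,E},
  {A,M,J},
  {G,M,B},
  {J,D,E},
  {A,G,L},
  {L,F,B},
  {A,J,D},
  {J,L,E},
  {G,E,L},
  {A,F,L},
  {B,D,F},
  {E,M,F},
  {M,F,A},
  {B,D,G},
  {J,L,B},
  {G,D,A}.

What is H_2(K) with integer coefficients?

Take the total order A < B < D < E < F < G < J < L < M on the vertex set. Then K (dimension 2) consists of the simplices:

  0-simplices (9): A, B, D, E, F, G, J, L, M
  1-simplices (27): AD, AF, AG, AJ, AL, AM, BD, BF, BG, BJ, BL, BM, DE, DF, DG, DJ, EF, EG, EJ, EL, EM, FL, FM, GL, GM, JL, JM
  2-simplices (18): ADG, ADJ, AFL, AFM, AGL, AJM, BDF, BDG, BFL, BGM, BJL, BJM, DEF, DEJ, EFM, EGL, EGM, EJL

so the chain groups are C_0 ≅ Z^9, C_1 ≅ Z^27, C_2 ≅ Z^18.

The boundary map ∂_1: C_1 → C_0 sends each edge [p,q] (with p < q) to q − p.
As a 9×27 matrix over Z this has rank 8, with invariant factors (1,1,1,1,1,1,1,1).

Boundary ∂_2: C_2 → C_1 acts by ∂[p,q,r] = [q,r] − [p,r] + [p,q]. For instance
  ∂EGL = GL − EL + EG,
  ∂ADJ = DJ − AJ + AD.
The resulting 27×18 matrix has rank 17, and its Smith normal form has invariant factors (1,1,1,1,1,1,1,1,1,1,1,1,1,1,1,1,1).

Computing H_k = (kernel of ∂_k) / (image of ∂_{k+1}):

  H_2: rank ker ∂_2 − rank ∂_3 = (18 − 17) − 0 = 1, and there is no ∂_3, so H_2 = Z.

H_2 = Z.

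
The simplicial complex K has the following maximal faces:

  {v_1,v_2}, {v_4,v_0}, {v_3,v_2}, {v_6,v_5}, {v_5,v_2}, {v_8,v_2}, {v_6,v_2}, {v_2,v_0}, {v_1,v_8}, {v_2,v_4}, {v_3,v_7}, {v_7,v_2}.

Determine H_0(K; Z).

H_0 = Z.

Take the total order v_0 < v_1 < v_2 < v_3 < v_4 < v_5 < v_6 < v_7 < v_8 on the vertex set. Then K (dimension 1) consists of the simplices:

  0-simplices (9): [v_0], [v_1], [v_2], [v_3], [v_4], [v_5], [v_6], [v_7], [v_8]
  1-simplices (12): [v_0,v_2], [v_0,v_4], [v_1,v_2], [v_1,v_8], [v_2,v_3], [v_2,v_4], [v_2,v_5], [v_2,v_6], [v_2,v_7], [v_2,v_8], [v_3,v_7], [v_5,v_6]

giving chain groups C_0 ≅ Z^9, C_1 ≅ Z^12.

Boundary ∂_1: C_1 → C_0 sends each edge [p,q] (with p < q) to q − p. For instance
  ∂[v_2,v_5] = [v_5] − [v_2].
This gives a 9×12 integer matrix of rank 8; reducing to Smith normal form yields diagonal entries (1,1,1,1,1,1,1,1).

Reading off H_k = ker ∂_k / im ∂_{k+1}:

  H_0: rank C_0 − rank ∂_1 = 9 − 8 = 1, and the invariant factors of ∂_1 are all 1, so H_0 ≅ Z.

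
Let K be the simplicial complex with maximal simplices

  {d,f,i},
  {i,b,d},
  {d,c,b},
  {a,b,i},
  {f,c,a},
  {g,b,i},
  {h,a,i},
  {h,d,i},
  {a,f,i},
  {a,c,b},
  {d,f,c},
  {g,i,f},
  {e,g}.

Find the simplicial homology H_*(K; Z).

H_0 = Z,  H_1 = 0,  H_2 = Z.

Fix the vertex order a < b < c < d < e < f < g < h < i and write every simplex with vertices in increasing order. Then dim K = 2 and the simplices of K are:

  0-simplices (9): a, b, c, d, e, f, g, h, i
  1-simplices (19): ab, ac, af, ah, ai, bc, bd, bg, bi, cd, cf, df, dh, di, eg, fg, fi, gi, hi
  2-simplices (12): abc, abi, acf, afi, ahi, bcd, bdi, bgi, cdf, dfi, dhi, fgi

Hence C_0 ≅ Z^9, C_1 ≅ Z^19, C_2 ≅ Z^12.

The boundary map ∂_1: C_1 → C_0 is given by ∂[p,q] = [q] − [p]. For instance
  ∂fi = i − f.
The resulting 9×19 matrix has rank 8, and its Smith normal form has invariant factors (1,1,1,1,1,1,1,1).

Boundary ∂_2: C_2 → C_1 acts by ∂[p,q,r] = [q,r] − [p,r] + [p,q]. For instance
  ∂ahi = hi − ai + ah,
  ∂cdf = df − cf + cd.
The resulting 19×12 matrix has rank 11, and its Smith normal form has invariant factors (1,1,1,1,1,1,1,1,1,1,1).

Now H_k = ker ∂_k / im ∂_{k+1}, so:

  H_0: rank C_0 − rank ∂_1 = 9 − 8 = 1, and the invariant factors of ∂_1 are all 1, so H_0 = Z.
  H_1: rank ker ∂_1 − rank ∂_2 = (19 − 8) − 11 = 0, and the invariant factors of ∂_2 are all 1, so H_1 = 0.
  H_2: rank ker ∂_2 − rank ∂_3 = (12 − 11) − 0 = 1, and there is no ∂_3, so H_2 = Z.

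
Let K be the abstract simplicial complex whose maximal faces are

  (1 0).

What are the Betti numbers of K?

b_0 = 1, b_1 = 0.

We work with the vertex ordering 0 < 1. The simplices of K, each written with vertices in increasing order, are:

  0-simplices (2): [0], [1]
  1-simplices (1): [0,1]

Hence C_0 ≅ Z^2, C_1 ≅ Z^1.

Boundary ∂_1: C_1 → C_0 is given by ∂[p,q] = [q] − [p]. For instance
  ∂[0,1] = [1] − [0].
The resulting 2×1 matrix has rank 1, and its Smith normal form has invariant factors (1).

From H_k ≅ ker(∂_k) / im(∂_{k+1}) we obtain:

  H_0: rank C_0 − rank ∂_1 = 2 − 1 = 1, and the invariant factors of ∂_1 are all 1, so H_0 = Z.
  H_1: rank ker ∂_1 − rank ∂_2 = (1 − 1) − 0 = 0, and there is no ∂_2, so H_1 = 0.

Hence the Betti numbers are b_0 = 1, b_1 = 0.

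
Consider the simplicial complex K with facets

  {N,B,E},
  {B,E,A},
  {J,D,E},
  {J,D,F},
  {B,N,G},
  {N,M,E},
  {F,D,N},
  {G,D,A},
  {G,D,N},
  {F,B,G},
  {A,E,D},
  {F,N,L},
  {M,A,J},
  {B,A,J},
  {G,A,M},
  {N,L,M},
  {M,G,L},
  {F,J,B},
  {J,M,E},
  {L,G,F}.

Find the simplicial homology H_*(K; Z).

H_0 ≅ Z,  H_1 ≅ Z ⊕ Z/2,  H_2 = 0.

We work with the vertex ordering A < B < D < E < F < G < J < L < M < N. The simplices of K, each written with vertices in increasing order, are:

  0-simplices (10): A, B, D, E, F, G, J, L, M, N
  1-simplices (30): AB, AD, AE, AG, AJ, AM, BE, BF, BG, BJ, BN, DE, DF, DG, DJ, DN, EJ, EM, EN, FG, FJ, FL, FN, GL, GM, GN, JM, LM, LN, MN
  2-simplices (20): ABE, ABJ, ADE, ADG, AGM, AJM, BEN, BFG, BFJ, BGN, DEJ, DFJ, DFN, DGN, EJM, EMN, FGL, FLN, GLM, LMN

Hence C_0 ≅ Z^10, C_1 ≅ Z^30, C_2 ≅ Z^20.

The boundary map ∂_1: C_1 → C_0 maps an edge to its endpoints' difference, ∂[p,q] = q − p.
As a 10×30 matrix over Z this has rank 9, with invariant factors (1,1,1,1,1,1,1,1,1).

The boundary map ∂_2: C_2 → C_1 maps a triangle to the signed sum of its edges. For instance
  ∂AJM = JM − AM + AJ,
  ∂FLN = LN − FN + FL.
The resulting 30×20 matrix has rank 20, and its Smith normal form has invariant factors (1,1,1,1,1,1,1,1,1,1,1,1,1,1,1,1,1,1,1,2).

Reading off H_k = ker ∂_k / im ∂_{k+1}:

  H_0: rank C_0 − rank ∂_1 = 10 − 9 = 1, and the invariant factors of ∂_1 are all 1, so H_0 = Z.
  H_1: rank ker ∂_1 − rank ∂_2 = (30 − 9) − 20 = 1, and ∂_2 has invariant factor 2 > 1, so H_1 = Z ⊕ Z/2.
  H_2: rank ker ∂_2 − rank ∂_3 = (20 − 20) − 0 = 0, and there is no ∂_3, so H_2 = 0.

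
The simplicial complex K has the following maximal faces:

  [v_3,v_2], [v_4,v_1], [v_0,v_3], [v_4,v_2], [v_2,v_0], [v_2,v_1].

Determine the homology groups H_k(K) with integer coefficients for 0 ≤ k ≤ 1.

K has 5 vertices, 6 edges.
rank ∂_0 = 0, rank ∂_1 = 4 ⇒ b_0 = 5 − 0 − 4 = 1; all invariant factors of ∂_1 are 1 so no torsion. So H_0 = Z.
rank ∂_1 = 4, rank ∂_2 = 0 ⇒ b_1 = 6 − 4 − 0 = 2. So H_1 = Z^2.

H_0 ≅ Z,  H_1 ≅ Z^2.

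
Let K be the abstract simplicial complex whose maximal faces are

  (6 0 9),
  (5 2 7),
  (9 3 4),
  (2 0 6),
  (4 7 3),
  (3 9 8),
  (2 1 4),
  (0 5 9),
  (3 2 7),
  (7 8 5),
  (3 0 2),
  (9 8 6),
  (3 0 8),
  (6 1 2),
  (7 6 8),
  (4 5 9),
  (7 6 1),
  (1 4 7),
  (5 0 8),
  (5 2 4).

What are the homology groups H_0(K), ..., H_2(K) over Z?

Fix the vertex order 0 < 1 < 2 < 3 < 4 < 5 < 6 < 7 < 8 < 9 and write every simplex with vertices in increasing order. Then dim K = 2 and the simplices of K are:

  0-simplices (10): [0], [1], [2], [3], [4], [5], [6], [7], [8], [9]
  1-simplices (30): (30 of them)
  2-simplices (20): (20 of them)

Hence C_0 ≅ Z^10, C_1 ≅ Z^30, C_2 ≅ Z^20.

Boundary ∂_1: C_1 → C_0 sends each edge [p,q] (with p < q) to q − p. For instance
  ∂[6,7] = [7] − [6].
As a 10×30 matrix over Z this has rank 9, with invariant factors (1,1,1,1,1,1,1,1,1).

∂_2: C_2 → C_1 sends each 2-simplex [p,q,r] to [q,r] − [p,r] + [p,q]. For instance
  ∂[4,5,9] = [5,9] − [4,9] + [4,5],
  ∂[0,6,9] = [6,9] − [0,9] + [0,6].
The resulting 30×20 matrix has rank 20, and its Smith normal form has invariant factors (1,1,1,1,1,1,1,1,1,1,1,1,1,1,1,1,1,1,1,2).

Computing H_k = (kernel of ∂_k) / (image of ∂_{k+1}):

  H_0: rank C_0 − rank ∂_1 = 10 − 9 = 1, and the invariant factors of ∂_1 are all 1, so H_0 = Z.
  H_1: rank ker ∂_1 − rank ∂_2 = (30 − 9) − 20 = 1, and ∂_2 has invariant factor 2 > 1, so H_1 = Z ⊕ Z/2.
  H_2: rank ker ∂_2 − rank ∂_3 = (20 − 20) − 0 = 0, and there is no ∂_3, so H_2 = 0.

H_0 ≅ Z,  H_1 ≅ Z ⊕ Z/2,  H_2 = 0.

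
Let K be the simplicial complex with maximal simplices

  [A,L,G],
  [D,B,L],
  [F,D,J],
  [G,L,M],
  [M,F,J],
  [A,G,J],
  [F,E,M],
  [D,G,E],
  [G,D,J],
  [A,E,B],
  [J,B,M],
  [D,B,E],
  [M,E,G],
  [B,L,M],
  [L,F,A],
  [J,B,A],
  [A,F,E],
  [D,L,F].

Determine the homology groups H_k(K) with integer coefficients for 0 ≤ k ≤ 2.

H_0 ≅ Z,  H_1 ≅ Z^2,  H_2 ≅ Z.

Take the total order A < B < D < E < F < G < J < L < M on the vertex set. Then K (dimension 2) consists of the simplices:

  0-simplices (9): A, B, D, E, F, G, J, L, M
  1-simplices (27): AB, AE, AF, AG, AJ, AL, BD, BE, BJ, BL, BM, DE, DF, DG, DJ, DL, EF, EG, EM, FJ, FL, FM, GJ, GL, GM, JM, LM
  2-simplices (18): ABE, ABJ, AEF, AFL, AGJ, AGL, BDE, BDL, BJM, BLM, DEG, DFJ, DFL, DGJ, EFM, EGM, FJM, GLM

so the chain groups are C_0 ≅ Z^9, C_1 ≅ Z^27, C_2 ≅ Z^18.

The boundary map ∂_1: C_1 → C_0 maps an edge to its endpoints' difference, ∂[p,q] = q − p. For instance
  ∂DF = F − D.
The resulting 9×27 matrix has rank 8, and its Smith normal form has invariant factors (1,1,1,1,1,1,1,1).

The boundary map ∂_2: C_2 → C_1 acts by ∂[p,q,r] = [q,r] − [p,r] + [p,q]. For instance
  ∂EFM = FM − EM + EF,
  ∂DGJ = GJ − DJ + DG.
As a 27×18 matrix over Z this has rank 17, with invariant factors (1,1,1,1,1,1,1,1,1,1,1,1,1,1,1,1,1).

From H_k ≅ ker(∂_k) / im(∂_{k+1}) we obtain:

  H_0: rank C_0 − rank ∂_1 = 9 − 8 = 1, and the invariant factors of ∂_1 are all 1, so H_0 = Z.
  H_1: rank ker ∂_1 − rank ∂_2 = (27 − 8) − 17 = 2, and the invariant factors of ∂_2 are all 1, so H_1 = Z^2.
  H_2: rank ker ∂_2 − rank ∂_3 = (18 − 17) − 0 = 1, and there is no ∂_3, so H_2 = Z.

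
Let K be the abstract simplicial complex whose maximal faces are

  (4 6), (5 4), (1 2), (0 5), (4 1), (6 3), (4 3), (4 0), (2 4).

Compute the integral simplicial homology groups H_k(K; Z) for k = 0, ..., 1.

H_0 ≅ Z,  H_1 ≅ Z^3.

Fix the vertex order 0 < 1 < 2 < 3 < 4 < 5 < 6 and write every simplex with vertices in increasing order. Then dim K = 1 and the simplices of K are:

  0-simplices (7): [0], [1], [2], [3], [4], [5], [6]
  1-simplices (9): [0,4], [0,5], [1,2], [1,4], [2,4], [3,4], [3,6], [4,5], [4,6]

so the chain groups are C_0 ≅ Z^7, C_1 ≅ Z^9.

∂_1: C_1 → C_0 maps an edge to its endpoints' difference, ∂[p,q] = q − p.
As a 7×9 matrix over Z this has rank 6, with invariant factors (1,1,1,1,1,1).

Computing H_k = (kernel of ∂_k) / (image of ∂_{k+1}):

  H_0: rank C_0 − rank ∂_1 = 7 − 6 = 1, and the invariant factors of ∂_1 are all 1, so H_0 ≅ Z.
  H_1: rank ker ∂_1 − rank ∂_2 = (9 − 6) − 0 = 3, and there is no ∂_2, so H_1 ≅ Z^3.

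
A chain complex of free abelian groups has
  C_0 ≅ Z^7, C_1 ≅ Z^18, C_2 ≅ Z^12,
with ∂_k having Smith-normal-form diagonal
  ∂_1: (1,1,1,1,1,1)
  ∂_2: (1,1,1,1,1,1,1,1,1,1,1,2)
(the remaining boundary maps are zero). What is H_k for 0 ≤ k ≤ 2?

H_0: b_0 = 7 − 0 − 6 = 1; torsion from ∂_1 factors > 1: none. So H_0 ≅ Z.
H_1: b_1 = 18 − 6 − 12 = 0; torsion from ∂_2 factors > 1: [2]. So H_1 ≅ Z/2Z.
H_2: b_2 = 12 − 12 − 0 = 0; torsion from ∂_3 factors > 1: none. So H_2 ≅ 0.

H_0 ≅ Z,  H_1 ≅ Z/2Z,  H_2 = 0.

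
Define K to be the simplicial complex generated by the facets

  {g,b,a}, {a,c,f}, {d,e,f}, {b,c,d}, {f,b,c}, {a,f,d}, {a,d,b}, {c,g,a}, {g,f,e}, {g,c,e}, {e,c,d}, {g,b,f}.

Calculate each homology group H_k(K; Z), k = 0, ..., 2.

H_0 ≅ Z,  H_1 ≅ Z/2,  H_2 = 0.

K has 7 vertices, 18 edges, 12 triangles.
rank ∂_0 = 0, rank ∂_1 = 6 ⇒ b_0 = 7 − 0 − 6 = 1; all invariant factors of ∂_1 are 1 so no torsion. So H_0 ≅ Z.
rank ∂_1 = 6, rank ∂_2 = 12 ⇒ b_1 = 18 − 6 − 12 = 0; ∂_2 has invariant factor(s) [2] giving torsion. So H_1 ≅ Z/2.
rank ∂_2 = 12, rank ∂_3 = 0 ⇒ b_2 = 12 − 12 − 0 = 0. So H_2 ≅ 0.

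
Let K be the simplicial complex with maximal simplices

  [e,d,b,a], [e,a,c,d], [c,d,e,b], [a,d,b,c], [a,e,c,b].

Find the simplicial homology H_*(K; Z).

We work with the vertex ordering a < b < c < d < e. The simplices of K, each written with vertices in increasing order, are:

  0-simplices (5): a, b, c, d, e
  1-simplices (10): ab, ac, ad, ae, bc, bd, be, cd, ce, de
  2-simplices (10): abc, abd, abe, acd, ace, ade, bcd, bce, bde, cde
  3-simplices (5): abcd, abce, abde, acde, bcde

Hence C_0 ≅ Z^5, C_1 ≅ Z^10, C_2 ≅ Z^10, C_3 ≅ Z^5.

Boundary ∂_1: C_1 → C_0 is given by ∂[p,q] = [q] − [p]. For instance
  ∂ac = c − a.
As a 5×10 matrix over Z this has rank 4, with invariant factors (1,1,1,1).

The boundary map ∂_2: C_2 → C_1 sends each 2-simplex [p,q,r] to [q,r] − [p,r] + [p,q]. For instance
  ∂bce = ce − be + bc,
  ∂cde = de − ce + cd.
This gives a 10×10 integer matrix of rank 6; reducing to Smith normal form yields diagonal entries (1,1,1,1,1,1).

Boundary ∂_3: C_3 → C_2 sends each 3-simplex σ to the alternating sum Σ_i (−1)^i (σ with its i-th vertex removed). For instance
  ∂abde = bde − ade + abe − abd,
  ∂abce = bce − ace + abe − abc.
The resulting 10×5 matrix has rank 4, and its Smith normal form has invariant factors (1,1,1,1).

Computing H_k = (kernel of ∂_k) / (image of ∂_{k+1}):

  H_0: rank C_0 − rank ∂_1 = 5 − 4 = 1, and the invariant factors of ∂_1 are all 1, so H_0 ≅ Z.
  H_1: rank ker ∂_1 − rank ∂_2 = (10 − 4) − 6 = 0, and the invariant factors of ∂_2 are all 1, so H_1 ≅ 0.
  H_2: rank ker ∂_2 − rank ∂_3 = (10 − 6) − 4 = 0, and the invariant factors of ∂_3 are all 1, so H_2 ≅ 0.
  H_3: rank ker ∂_3 − rank ∂_4 = (5 − 4) − 0 = 1, and there is no ∂_4, so H_3 ≅ Z.

As a check, the Euler characteristic is 5 − 10 + 10 − 5 = 0, which agrees with 1 − 0 + 0 − 1 = 0.

H_0 ≅ Z,  H_1 = 0,  H_2 = 0,  H_3 ≅ Z.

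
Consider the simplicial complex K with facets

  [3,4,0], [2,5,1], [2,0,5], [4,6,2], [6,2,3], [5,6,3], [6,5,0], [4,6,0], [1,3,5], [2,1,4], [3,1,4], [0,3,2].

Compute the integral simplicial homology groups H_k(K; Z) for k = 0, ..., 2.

H_0 = Z,  H_1 = Z/2Z,  H_2 = 0.

K has 7 vertices, 18 edges, 12 triangles.
rank ∂_0 = 0, rank ∂_1 = 6 ⇒ b_0 = 7 − 0 − 6 = 1; all invariant factors of ∂_1 are 1 so no torsion. So H_0 ≅ Z.
rank ∂_1 = 6, rank ∂_2 = 12 ⇒ b_1 = 18 − 6 − 12 = 0; ∂_2 has invariant factor(s) [2] giving torsion. So H_1 ≅ Z/2Z.
rank ∂_2 = 12, rank ∂_3 = 0 ⇒ b_2 = 12 − 12 − 0 = 0. So H_2 ≅ 0.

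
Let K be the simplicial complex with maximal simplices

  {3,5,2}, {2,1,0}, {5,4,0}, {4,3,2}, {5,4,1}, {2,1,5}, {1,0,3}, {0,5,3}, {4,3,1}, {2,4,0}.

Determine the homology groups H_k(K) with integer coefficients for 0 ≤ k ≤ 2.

H_0 ≅ Z,  H_1 ≅ Z/2,  H_2 = 0.

Order the vertices as 0 < 1 < 2 < 3 < 4 < 5. Listing each simplex with vertices in this order, K has dimension 2 with simplices:

  0-simplices (6): [0], [1], [2], [3], [4], [5]
  1-simplices (15): [0,1], [0,2], [0,3], [0,4], [0,5], [1,2], [1,3], [1,4], [1,5], [2,3], [2,4], [2,5], [3,4], [3,5], [4,5]
  2-simplices (10): [0,1,2], [0,1,3], [0,2,4], [0,3,5], [0,4,5], [1,2,5], [1,3,4], [1,4,5], [2,3,4], [2,3,5]

so the chain groups are C_0 ≅ Z^6, C_1 ≅ Z^15, C_2 ≅ Z^10.

Boundary ∂_1: C_1 → C_0 sends each edge [p,q] (with p < q) to q − p.
The resulting 6×15 matrix has rank 5, and its Smith normal form has invariant factors (1,1,1,1,1).

The boundary map ∂_2: C_2 → C_1 maps a triangle to the signed sum of its edges. For instance
  ∂[0,1,3] = [1,3] − [0,3] + [0,1],
  ∂[1,4,5] = [4,5] − [1,5] + [1,4].
As a 15×10 matrix over Z this has rank 10, with invariant factors (1,1,1,1,1,1,1,1,1,2).

Computing H_k = (kernel of ∂_k) / (image of ∂_{k+1}):

  H_0: rank C_0 − rank ∂_1 = 6 − 5 = 1, and the invariant factors of ∂_1 are all 1, so H_0 = Z.
  H_1: rank ker ∂_1 − rank ∂_2 = (15 − 5) − 10 = 0, and ∂_2 has invariant factor 2 > 1, so H_1 = Z/2.
  H_2: rank ker ∂_2 − rank ∂_3 = (10 − 10) − 0 = 0, and there is no ∂_3, so H_2 = 0.

(K is a triangulation of the real projective plane RP^2.)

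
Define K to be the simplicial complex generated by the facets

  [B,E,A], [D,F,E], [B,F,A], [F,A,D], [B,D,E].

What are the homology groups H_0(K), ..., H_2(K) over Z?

Take the total order A < B < D < E < F on the vertex set. Then K (dimension 2) consists of the simplices:

  0-simplices (5): A, B, D, E, F
  1-simplices (10): AB, AD, AE, AF, BD, BE, BF, DE, DF, EF
  2-simplices (5): ABE, ABF, ADF, BDE, DEF

so the chain groups are C_0 ≅ Z^5, C_1 ≅ Z^10, C_2 ≅ Z^5.

The boundary map ∂_1: C_1 → C_0 sends each edge [p,q] (with p < q) to q − p. For instance
  ∂DE = E − D.
The resulting 5×10 matrix has rank 4, and its Smith normal form has invariant factors (1,1,1,1).

The boundary map ∂_2: C_2 → C_1 maps a triangle to the signed sum of its edges. For instance
  ∂ADF = DF − AF + AD,
  ∂BDE = DE − BE + BD.
The resulting 10×5 matrix has rank 5, and its Smith normal form has invariant factors (1,1,1,1,1).

Reading off H_k = ker ∂_k / im ∂_{k+1}:

  H_0: rank C_0 − rank ∂_1 = 5 − 4 = 1, and the invariant factors of ∂_1 are all 1, so H_0 ≅ Z.
  H_1: rank ker ∂_1 − rank ∂_2 = (10 − 4) − 5 = 1, and the invariant factors of ∂_2 are all 1, so H_1 ≅ Z.
  H_2: rank ker ∂_2 − rank ∂_3 = (5 − 5) − 0 = 0, and there is no ∂_3, so H_2 ≅ 0.

H_0 = Z,  H_1 = Z,  H_2 = 0.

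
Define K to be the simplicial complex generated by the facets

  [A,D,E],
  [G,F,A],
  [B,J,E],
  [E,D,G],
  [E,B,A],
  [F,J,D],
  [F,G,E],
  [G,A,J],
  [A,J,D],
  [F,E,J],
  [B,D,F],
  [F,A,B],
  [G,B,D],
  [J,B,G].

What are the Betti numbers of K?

Take the total order A < B < D < E < F < G < J on the vertex set. Then K (dimension 2) consists of the simplices:

  0-simplices (7): A, B, D, E, F, G, J
  1-simplices (21): AB, AD, AE, AF, AG, AJ, BD, BE, BF, BG, BJ, DE, DF, DG, DJ, EF, EG, EJ, FG, FJ, GJ
  2-simplices (14): ABE, ABF, ADE, ADJ, AFG, AGJ, BDF, BDG, BEJ, BGJ, DEG, DFJ, EFG, EFJ

giving chain groups C_0 ≅ Z^7, C_1 ≅ Z^21, C_2 ≅ Z^14.

Boundary ∂_1: C_1 → C_0 maps an edge to its endpoints' difference, ∂[p,q] = q − p. For instance
  ∂AG = G − A.
As a 7×21 matrix over Z this has rank 6, with invariant factors (1,1,1,1,1,1).

∂_2: C_2 → C_1 acts by ∂[p,q,r] = [q,r] − [p,r] + [p,q]. For instance
  ∂BGJ = GJ − BJ + BG,
  ∂ADJ = DJ − AJ + AD.
As a 21×14 matrix over Z this has rank 13, with invariant factors (1,1,1,1,1,1,1,1,1,1,1,1,1).

From H_k ≅ ker(∂_k) / im(∂_{k+1}) we obtain:

  H_0: rank C_0 − rank ∂_1 = 7 − 6 = 1, and the invariant factors of ∂_1 are all 1, so H_0 ≅ Z.
  H_1: rank ker ∂_1 − rank ∂_2 = (21 − 6) − 13 = 2, and the invariant factors of ∂_2 are all 1, so H_1 ≅ Z^2.
  H_2: rank ker ∂_2 − rank ∂_3 = (14 − 13) − 0 = 1, and there is no ∂_3, so H_2 ≅ Z.

As a check, the Euler characteristic is 7 − 21 + 14 = 0, which agrees with 1 − 2 + 1 = 0.

Hence the Betti numbers are b_0 = 1, b_1 = 2, b_2 = 1.

b_0 = 1, b_1 = 2, b_2 = 1.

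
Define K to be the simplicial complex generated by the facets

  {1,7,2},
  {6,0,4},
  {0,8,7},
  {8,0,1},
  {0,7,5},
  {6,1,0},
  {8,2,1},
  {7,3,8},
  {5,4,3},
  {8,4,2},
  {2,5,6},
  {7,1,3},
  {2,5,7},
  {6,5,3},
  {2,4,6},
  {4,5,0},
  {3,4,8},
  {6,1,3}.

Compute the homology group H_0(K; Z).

H_0 = Z.

Take the total order 0 < 1 < 2 < 3 < 4 < 5 < 6 < 7 < 8 on the vertex set. Then K (dimension 2) consists of the simplices:

  0-simplices (9): [0], [1], [2], [3], [4], [5], [6], [7], [8]
  1-simplices (27): (27 of them)
  2-simplices (18): [0,1,6], [0,1,8], [0,4,5], [0,4,6], [0,5,7], [0,7,8], [1,2,7], [1,2,8], [1,3,6], [1,3,7], [2,4,6], [2,4,8], [2,5,6], [2,5,7], [3,4,5], [3,4,8], [3,5,6], [3,7,8]

giving chain groups C_0 ≅ Z^9, C_1 ≅ Z^27, C_2 ≅ Z^18.

∂_1: C_1 → C_0 maps an edge to its endpoints' difference, ∂[p,q] = q − p. For instance
  ∂[2,6] = [6] − [2].
The resulting 9×27 matrix has rank 8, and its Smith normal form has invariant factors (1,1,1,1,1,1,1,1).

∂_2: C_2 → C_1 sends each 2-simplex [p,q,r] to [q,r] − [p,r] + [p,q]. For instance
  ∂[2,5,6] = [5,6] − [2,6] + [2,5],
  ∂[0,1,6] = [1,6] − [0,6] + [0,1].
This gives a 27×18 integer matrix of rank 18; reducing to Smith normal form yields diagonal entries (1,1,1,1,1,1,1,1,1,1,1,1,1,1,1,1,1,2).

Computing H_k = (kernel of ∂_k) / (image of ∂_{k+1}):

  H_0: rank C_0 − rank ∂_1 = 9 − 8 = 1, and the invariant factors of ∂_1 are all 1, so H_0 ≅ Z.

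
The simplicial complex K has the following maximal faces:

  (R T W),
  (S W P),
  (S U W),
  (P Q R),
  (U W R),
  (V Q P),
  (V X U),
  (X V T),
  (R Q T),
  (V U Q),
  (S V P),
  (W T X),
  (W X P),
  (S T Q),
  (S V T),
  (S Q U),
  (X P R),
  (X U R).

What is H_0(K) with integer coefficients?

H_0 ≅ Z.

K has 9 vertices, 27 edges, 18 triangles.
rank ∂_0 = 0, rank ∂_1 = 8 ⇒ b_0 = 9 − 0 − 8 = 1; all invariant factors of ∂_1 are 1 so no torsion. So H_0 ≅ Z.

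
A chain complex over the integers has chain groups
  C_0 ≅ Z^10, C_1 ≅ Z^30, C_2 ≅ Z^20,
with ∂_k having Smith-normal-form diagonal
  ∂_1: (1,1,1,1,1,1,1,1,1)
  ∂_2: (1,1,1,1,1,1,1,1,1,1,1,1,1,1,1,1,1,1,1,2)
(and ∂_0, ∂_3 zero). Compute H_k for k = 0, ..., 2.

H_0: b_0 = 10 − 0 − 9 = 1; torsion from ∂_1 factors > 1: none. So H_0 ≅ Z.
H_1: b_1 = 30 − 9 − 20 = 1; torsion from ∂_2 factors > 1: [2]. So H_1 ≅ Z ⊕ Z/2.
H_2: b_2 = 20 − 20 − 0 = 0; torsion from ∂_3 factors > 1: none. So H_2 ≅ 0.

H_0 ≅ Z,  H_1 ≅ Z ⊕ Z/2,  H_2 = 0.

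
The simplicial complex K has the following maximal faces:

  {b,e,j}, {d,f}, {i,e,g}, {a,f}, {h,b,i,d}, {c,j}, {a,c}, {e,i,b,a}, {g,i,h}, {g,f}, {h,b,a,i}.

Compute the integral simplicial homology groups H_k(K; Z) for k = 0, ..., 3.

H_0 ≅ Z,  H_1 ≅ Z^3,  H_2 = 0,  H_3 = 0.

K has 10 vertices, 22 edges, 13 triangles, 3 3-simplices.
rank ∂_0 = 0, rank ∂_1 = 9 ⇒ b_0 = 10 − 0 − 9 = 1; all invariant factors of ∂_1 are 1 so no torsion. So H_0 ≅ Z.
rank ∂_1 = 9, rank ∂_2 = 10 ⇒ b_1 = 22 − 9 − 10 = 3; all invariant factors of ∂_2 are 1 so no torsion. So H_1 ≅ Z^3.
rank ∂_2 = 10, rank ∂_3 = 3 ⇒ b_2 = 13 − 10 − 3 = 0; all invariant factors of ∂_3 are 1 so no torsion. So H_2 ≅ 0.
rank ∂_3 = 3, rank ∂_4 = 0 ⇒ b_3 = 3 − 3 − 0 = 0. So H_3 ≅ 0.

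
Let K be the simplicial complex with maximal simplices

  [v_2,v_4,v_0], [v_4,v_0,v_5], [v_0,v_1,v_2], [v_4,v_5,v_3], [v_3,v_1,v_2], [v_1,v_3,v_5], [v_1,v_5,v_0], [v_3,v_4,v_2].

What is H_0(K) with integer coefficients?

H_0 ≅ Z.

Fix the vertex order v_0 < v_1 < v_2 < v_3 < v_4 < v_5 and write every simplex with vertices in increasing order. Then dim K = 2 and the simplices of K are:

  0-simplices (6): [v_0], [v_1], [v_2], [v_3], [v_4], [v_5]
  1-simplices (12): [v_0,v_1], [v_0,v_2], [v_0,v_4], [v_0,v_5], [v_1,v_2], [v_1,v_3], [v_1,v_5], [v_2,v_3], [v_2,v_4], [v_3,v_4], [v_3,v_5], [v_4,v_5]
  2-simplices (8): [v_0,v_1,v_2], [v_0,v_1,v_5], [v_0,v_2,v_4], [v_0,v_4,v_5], [v_1,v_2,v_3], [v_1,v_3,v_5], [v_2,v_3,v_4], [v_3,v_4,v_5]

Hence C_0 ≅ Z^6, C_1 ≅ Z^12, C_2 ≅ Z^8.

∂_1: C_1 → C_0 sends each edge [p,q] (with p < q) to q − p. For instance
  ∂[v_0,v_1] = [v_1] − [v_0].
The resulting 6×12 matrix has rank 5, and its Smith normal form has invariant factors (1,1,1,1,1).

Boundary ∂_2: C_2 → C_1 acts by ∂[p,q,r] = [q,r] − [p,r] + [p,q]. For instance
  ∂[v_3,v_4,v_5] = [v_4,v_5] − [v_3,v_5] + [v_3,v_4],
  ∂[v_1,v_3,v_5] = [v_3,v_5] − [v_1,v_5] + [v_1,v_3].
The resulting 12×8 matrix has rank 7, and its Smith normal form has invariant factors (1,1,1,1,1,1,1).

From H_k ≅ ker(∂_k) / im(∂_{k+1}) we obtain:

  H_0: rank C_0 − rank ∂_1 = 6 − 5 = 1, and the invariant factors of ∂_1 are all 1, so H_0 = Z.

(K is a triangulation of the 2-sphere S^2.)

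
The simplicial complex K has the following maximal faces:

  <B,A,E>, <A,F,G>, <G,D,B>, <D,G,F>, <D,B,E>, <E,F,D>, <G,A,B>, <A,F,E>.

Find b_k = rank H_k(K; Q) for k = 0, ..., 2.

b_0 = 1, b_1 = 0, b_2 = 1.

K has 6 vertices, 12 edges, 8 triangles.
rank ∂_0 = 0, rank ∂_1 = 5 ⇒ b_0 = 6 − 0 − 5 = 1; all invariant factors of ∂_1 are 1 so no torsion. So H_0 = Z.
rank ∂_1 = 5, rank ∂_2 = 7 ⇒ b_1 = 12 − 5 − 7 = 0; all invariant factors of ∂_2 are 1 so no torsion. So H_1 = 0.
rank ∂_2 = 7, rank ∂_3 = 0 ⇒ b_2 = 8 − 7 − 0 = 1. So H_2 = Z.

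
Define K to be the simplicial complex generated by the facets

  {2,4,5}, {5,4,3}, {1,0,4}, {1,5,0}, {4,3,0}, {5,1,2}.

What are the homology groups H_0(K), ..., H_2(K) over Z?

H_0 ≅ Z,  H_1 ≅ Z,  H_2 = 0.

Take the total order 0 < 1 < 2 < 3 < 4 < 5 on the vertex set. Then K (dimension 2) consists of the simplices:

  0-simplices (6): [0], [1], [2], [3], [4], [5]
  1-simplices (12): [0,1], [0,3], [0,4], [0,5], [1,2], [1,4], [1,5], [2,4], [2,5], [3,4], [3,5], [4,5]
  2-simplices (6): [0,1,4], [0,1,5], [0,3,4], [1,2,5], [2,4,5], [3,4,5]

giving chain groups C_0 ≅ Z^6, C_1 ≅ Z^12, C_2 ≅ Z^6.

The boundary map ∂_1: C_1 → C_0 maps an edge to its endpoints' difference, ∂[p,q] = q − p.
The resulting 6×12 matrix has rank 5, and its Smith normal form has invariant factors (1,1,1,1,1).

The boundary map ∂_2: C_2 → C_1 maps a triangle to the signed sum of its edges. For instance
  ∂[1,2,5] = [2,5] − [1,5] + [1,2],
  ∂[0,1,4] = [1,4] − [0,4] + [0,1].
As a 12×6 matrix over Z this has rank 6, with invariant factors (1,1,1,1,1,1).

Now H_k = ker ∂_k / im ∂_{k+1}, so:

  H_0: rank C_0 − rank ∂_1 = 6 − 5 = 1, and the invariant factors of ∂_1 are all 1, so H_0 = Z.
  H_1: rank ker ∂_1 − rank ∂_2 = (12 − 5) − 6 = 1, and the invariant factors of ∂_2 are all 1, so H_1 = Z.
  H_2: rank ker ∂_2 − rank ∂_3 = (6 − 6) − 0 = 0, and there is no ∂_3, so H_2 = 0.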